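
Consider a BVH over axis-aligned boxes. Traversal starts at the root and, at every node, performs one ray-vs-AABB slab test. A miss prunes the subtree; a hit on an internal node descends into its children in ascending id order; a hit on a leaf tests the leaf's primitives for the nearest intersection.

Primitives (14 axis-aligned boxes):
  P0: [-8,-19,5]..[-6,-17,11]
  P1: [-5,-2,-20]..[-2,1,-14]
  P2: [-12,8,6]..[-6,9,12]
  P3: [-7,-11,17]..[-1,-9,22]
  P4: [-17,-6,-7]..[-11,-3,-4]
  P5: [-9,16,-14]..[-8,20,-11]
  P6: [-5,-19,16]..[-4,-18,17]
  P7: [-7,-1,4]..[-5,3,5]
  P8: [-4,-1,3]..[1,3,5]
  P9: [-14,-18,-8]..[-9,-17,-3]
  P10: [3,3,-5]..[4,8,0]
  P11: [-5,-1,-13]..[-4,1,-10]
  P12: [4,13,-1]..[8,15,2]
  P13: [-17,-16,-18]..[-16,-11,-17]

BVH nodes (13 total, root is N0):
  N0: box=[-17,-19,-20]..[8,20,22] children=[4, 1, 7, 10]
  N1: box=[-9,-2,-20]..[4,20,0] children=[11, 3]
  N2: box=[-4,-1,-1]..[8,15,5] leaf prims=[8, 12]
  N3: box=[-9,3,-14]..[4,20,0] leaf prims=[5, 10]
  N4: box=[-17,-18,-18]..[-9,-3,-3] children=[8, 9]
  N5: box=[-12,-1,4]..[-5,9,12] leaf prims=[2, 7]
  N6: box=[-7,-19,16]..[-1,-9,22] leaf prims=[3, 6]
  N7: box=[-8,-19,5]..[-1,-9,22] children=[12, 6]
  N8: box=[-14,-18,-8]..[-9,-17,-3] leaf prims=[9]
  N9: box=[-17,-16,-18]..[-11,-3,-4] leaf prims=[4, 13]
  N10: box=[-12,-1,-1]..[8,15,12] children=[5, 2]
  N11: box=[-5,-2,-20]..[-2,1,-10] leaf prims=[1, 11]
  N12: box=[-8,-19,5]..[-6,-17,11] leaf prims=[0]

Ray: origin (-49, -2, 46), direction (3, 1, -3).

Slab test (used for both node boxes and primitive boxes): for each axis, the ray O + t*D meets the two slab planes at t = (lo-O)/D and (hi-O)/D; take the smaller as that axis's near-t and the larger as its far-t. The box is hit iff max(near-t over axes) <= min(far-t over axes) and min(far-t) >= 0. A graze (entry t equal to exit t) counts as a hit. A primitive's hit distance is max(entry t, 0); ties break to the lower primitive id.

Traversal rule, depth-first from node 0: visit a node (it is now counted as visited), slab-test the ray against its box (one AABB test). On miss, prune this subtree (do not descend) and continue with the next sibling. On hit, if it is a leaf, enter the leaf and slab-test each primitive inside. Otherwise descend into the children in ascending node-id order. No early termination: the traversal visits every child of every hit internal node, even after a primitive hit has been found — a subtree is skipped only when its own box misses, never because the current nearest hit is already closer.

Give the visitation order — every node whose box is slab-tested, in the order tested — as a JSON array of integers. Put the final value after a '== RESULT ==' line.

Walk:
N0 x:[32/3,19] y:[-17,22] z:[8,22] -> hit [32/3,19], descend [1, 4, 7, 10]
  N1 x:[40/3,53/3] y:[0,22] z:[46/3,22] -> hit [46/3,53/3], descend [3, 11]
    N3 x:[40/3,53/3] y:[5,22] z:[46/3,20] -> hit [46/3,53/3] leaf, test {P5(miss), P10(miss)}
    N11 x:[44/3,47/3] y:[0,3] z:[56/3,22] -> miss, prune
  N4 x:[32/3,40/3] y:[-16,-1] z:[49/3,64/3] -> miss, prune
  N7 x:[41/3,16] y:[-17,-7] z:[8,41/3] -> miss, prune
  N10 x:[37/3,19] y:[1,17] z:[34/3,47/3] -> hit [37/3,47/3], descend [2, 5]
    N2 x:[15,19] y:[1,17] z:[41/3,47/3] -> hit [15,47/3] leaf, test {P8(miss), P12(miss)}
    N5 x:[37/3,44/3] y:[1,11] z:[34/3,14] -> miss, prune

9 AABB tests over nodes [0, 1, 3, 11, 4, 7, 10, 2, 5]; 2 leaves entered; closest miss.

== RESULT ==
[0, 1, 3, 11, 4, 7, 10, 2, 5]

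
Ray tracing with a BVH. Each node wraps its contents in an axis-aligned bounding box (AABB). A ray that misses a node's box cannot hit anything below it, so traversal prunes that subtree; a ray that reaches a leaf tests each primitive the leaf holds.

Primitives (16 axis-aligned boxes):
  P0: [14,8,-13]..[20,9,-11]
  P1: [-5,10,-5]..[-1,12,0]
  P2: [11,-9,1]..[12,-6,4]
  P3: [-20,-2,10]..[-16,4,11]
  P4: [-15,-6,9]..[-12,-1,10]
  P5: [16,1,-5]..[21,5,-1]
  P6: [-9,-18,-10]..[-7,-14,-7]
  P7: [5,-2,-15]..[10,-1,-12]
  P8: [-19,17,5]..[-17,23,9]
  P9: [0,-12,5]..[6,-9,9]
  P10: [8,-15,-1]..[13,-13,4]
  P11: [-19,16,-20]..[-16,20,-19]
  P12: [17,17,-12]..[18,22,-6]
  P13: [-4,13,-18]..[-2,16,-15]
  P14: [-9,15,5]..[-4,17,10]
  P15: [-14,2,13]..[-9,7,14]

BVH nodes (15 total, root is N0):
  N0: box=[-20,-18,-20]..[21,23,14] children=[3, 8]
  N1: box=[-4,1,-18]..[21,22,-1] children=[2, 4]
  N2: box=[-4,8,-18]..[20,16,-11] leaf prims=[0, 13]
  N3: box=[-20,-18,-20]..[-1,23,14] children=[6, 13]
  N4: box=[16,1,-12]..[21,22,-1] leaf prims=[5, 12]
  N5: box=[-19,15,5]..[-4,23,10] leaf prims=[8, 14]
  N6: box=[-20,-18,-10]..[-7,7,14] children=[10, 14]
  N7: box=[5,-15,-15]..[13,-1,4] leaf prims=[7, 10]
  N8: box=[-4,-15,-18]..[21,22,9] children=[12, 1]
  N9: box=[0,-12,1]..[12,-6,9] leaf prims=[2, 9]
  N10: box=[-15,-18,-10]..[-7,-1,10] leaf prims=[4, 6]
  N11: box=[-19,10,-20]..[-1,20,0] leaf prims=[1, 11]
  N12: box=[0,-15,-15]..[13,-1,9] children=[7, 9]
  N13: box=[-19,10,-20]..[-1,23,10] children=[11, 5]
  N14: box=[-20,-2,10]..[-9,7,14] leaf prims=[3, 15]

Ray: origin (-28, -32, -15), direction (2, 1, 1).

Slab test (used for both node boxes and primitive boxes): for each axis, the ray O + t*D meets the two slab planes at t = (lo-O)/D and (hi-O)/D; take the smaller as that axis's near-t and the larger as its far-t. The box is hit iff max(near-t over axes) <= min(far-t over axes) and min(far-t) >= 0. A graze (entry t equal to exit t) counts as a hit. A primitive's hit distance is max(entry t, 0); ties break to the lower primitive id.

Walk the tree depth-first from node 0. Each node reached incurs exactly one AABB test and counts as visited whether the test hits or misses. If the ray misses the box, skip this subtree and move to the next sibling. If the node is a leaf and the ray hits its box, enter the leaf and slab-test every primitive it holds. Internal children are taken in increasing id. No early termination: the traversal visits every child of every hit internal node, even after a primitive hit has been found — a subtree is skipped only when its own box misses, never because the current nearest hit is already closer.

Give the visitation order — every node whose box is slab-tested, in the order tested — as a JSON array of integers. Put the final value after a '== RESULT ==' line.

Traverse from the root:
N0 x:[4,49/2] y:[14,55] z:[-5,29] -> hit [14,49/2], descend [3, 8]
  N3 x:[4,27/2] y:[14,55] z:[-5,29] -> miss, prune
  N8 x:[12,49/2] y:[17,54] z:[-3,24] -> hit [17,24], descend [1, 12]
    N1 x:[12,49/2] y:[33,54] z:[-3,14] -> miss, prune
    N12 x:[14,41/2] y:[17,31] z:[0,24] -> hit [17,41/2], descend [7, 9]
      N7 x:[33/2,41/2] y:[17,31] z:[0,19] -> hit [17,19] leaf, test {P7(miss), P10@t=18}
      N9 x:[14,20] y:[20,26] z:[16,24] -> hit [20,20] leaf, test {P2(miss), P9(miss)}

order=[0, 3, 8, 1, 12, 7, 9]  |boxes|=7  |leaves|=2  hit=P10

== RESULT ==
[0, 3, 8, 1, 12, 7, 9]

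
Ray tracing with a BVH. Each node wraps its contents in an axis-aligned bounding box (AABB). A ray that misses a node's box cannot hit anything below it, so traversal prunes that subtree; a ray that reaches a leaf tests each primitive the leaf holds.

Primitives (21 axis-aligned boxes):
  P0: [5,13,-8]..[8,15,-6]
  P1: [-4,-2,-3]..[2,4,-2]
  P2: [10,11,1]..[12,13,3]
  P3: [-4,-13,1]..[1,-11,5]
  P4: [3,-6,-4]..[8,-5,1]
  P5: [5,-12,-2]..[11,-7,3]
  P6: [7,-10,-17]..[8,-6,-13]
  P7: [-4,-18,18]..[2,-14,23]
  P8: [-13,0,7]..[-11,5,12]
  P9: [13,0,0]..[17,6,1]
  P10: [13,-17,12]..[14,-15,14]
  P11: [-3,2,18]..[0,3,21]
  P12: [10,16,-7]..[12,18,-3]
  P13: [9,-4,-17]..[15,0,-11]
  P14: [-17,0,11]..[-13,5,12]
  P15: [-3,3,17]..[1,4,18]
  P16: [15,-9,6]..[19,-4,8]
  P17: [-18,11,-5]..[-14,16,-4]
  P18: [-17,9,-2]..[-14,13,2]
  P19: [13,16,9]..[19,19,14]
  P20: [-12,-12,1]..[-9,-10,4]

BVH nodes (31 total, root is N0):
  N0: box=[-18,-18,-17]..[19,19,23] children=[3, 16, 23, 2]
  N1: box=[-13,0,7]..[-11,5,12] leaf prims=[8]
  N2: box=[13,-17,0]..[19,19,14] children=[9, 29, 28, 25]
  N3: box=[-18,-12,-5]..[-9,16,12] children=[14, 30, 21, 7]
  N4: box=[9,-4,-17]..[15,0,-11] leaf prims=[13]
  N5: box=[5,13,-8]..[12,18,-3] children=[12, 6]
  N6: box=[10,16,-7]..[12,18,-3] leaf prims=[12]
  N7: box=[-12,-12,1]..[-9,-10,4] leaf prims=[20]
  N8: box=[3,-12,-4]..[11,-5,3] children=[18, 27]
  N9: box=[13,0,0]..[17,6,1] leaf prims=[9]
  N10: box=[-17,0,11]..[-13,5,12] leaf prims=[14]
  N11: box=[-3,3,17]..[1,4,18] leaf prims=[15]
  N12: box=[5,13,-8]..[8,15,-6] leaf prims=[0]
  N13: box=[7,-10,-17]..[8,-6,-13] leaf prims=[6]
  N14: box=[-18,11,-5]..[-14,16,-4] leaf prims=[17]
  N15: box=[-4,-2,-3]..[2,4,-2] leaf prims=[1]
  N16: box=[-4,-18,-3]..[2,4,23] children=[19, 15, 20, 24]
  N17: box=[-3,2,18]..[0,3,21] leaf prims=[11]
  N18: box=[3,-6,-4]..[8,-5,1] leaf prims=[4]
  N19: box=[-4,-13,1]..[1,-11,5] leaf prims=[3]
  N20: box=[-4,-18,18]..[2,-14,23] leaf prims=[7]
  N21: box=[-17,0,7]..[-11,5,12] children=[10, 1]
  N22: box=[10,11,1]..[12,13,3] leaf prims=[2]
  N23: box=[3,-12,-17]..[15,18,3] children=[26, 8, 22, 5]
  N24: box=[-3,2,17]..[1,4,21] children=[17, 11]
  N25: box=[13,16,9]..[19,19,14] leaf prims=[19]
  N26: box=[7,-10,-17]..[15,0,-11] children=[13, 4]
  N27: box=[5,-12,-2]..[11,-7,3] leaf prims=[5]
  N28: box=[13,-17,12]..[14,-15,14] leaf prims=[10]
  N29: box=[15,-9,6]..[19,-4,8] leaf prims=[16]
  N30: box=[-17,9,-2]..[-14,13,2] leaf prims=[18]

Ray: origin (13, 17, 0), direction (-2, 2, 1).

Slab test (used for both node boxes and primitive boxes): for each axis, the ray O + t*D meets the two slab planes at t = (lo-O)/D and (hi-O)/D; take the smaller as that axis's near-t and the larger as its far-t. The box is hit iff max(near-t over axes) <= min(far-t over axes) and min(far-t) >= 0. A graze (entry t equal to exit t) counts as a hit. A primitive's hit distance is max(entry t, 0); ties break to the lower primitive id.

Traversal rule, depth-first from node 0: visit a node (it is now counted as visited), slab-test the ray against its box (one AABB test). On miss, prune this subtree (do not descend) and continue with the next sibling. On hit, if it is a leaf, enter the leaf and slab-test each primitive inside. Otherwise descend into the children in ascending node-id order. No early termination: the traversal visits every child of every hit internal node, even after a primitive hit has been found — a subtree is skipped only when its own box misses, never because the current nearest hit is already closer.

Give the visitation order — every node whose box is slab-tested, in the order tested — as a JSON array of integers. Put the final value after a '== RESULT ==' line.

Walk:
N0 x:[-3,31/2] y:[-35/2,1] z:[-17,23] -> hit [-3,1], descend [2, 3, 16, 23]
  N2 x:[-3,0] y:[-17,1] z:[0,14] -> hit [0,0], descend [9, 25, 28, 29]
    N9 x:[-2,0] y:[-17/2,-11/2] z:[0,1] -> miss, prune
    N25 x:[-3,0] y:[-1/2,1] z:[9,14] -> miss, prune
    N28 x:[-1/2,0] y:[-17,-16] z:[12,14] -> miss, prune
    N29 x:[-3,-1] y:[-13,-21/2] z:[6,8] -> miss, prune
  N3 x:[11,31/2] y:[-29/2,-1/2] z:[-5,12] -> miss, prune
  N16 x:[11/2,17/2] y:[-35/2,-13/2] z:[-3,23] -> miss, prune
  N23 x:[-1,5] y:[-29/2,1/2] z:[-17,3] -> hit [-1,1/2], descend [5, 8, 22, 26]
    N5 x:[1/2,4] y:[-2,1/2] z:[-8,-3] -> miss, prune
    N8 x:[1,5] y:[-29/2,-11] z:[-4,3] -> miss, prune
    N22 x:[1/2,3/2] y:[-3,-2] z:[1,3] -> miss, prune
    N26 x:[-1,3] y:[-27/2,-17/2] z:[-17,-11] -> miss, prune

13 AABB tests over nodes [0, 2, 9, 25, 28, 29, 3, 16, 23, 5, 8, 22, 26]; 0 leaves entered; closest miss.

== RESULT ==
[0, 2, 9, 25, 28, 29, 3, 16, 23, 5, 8, 22, 26]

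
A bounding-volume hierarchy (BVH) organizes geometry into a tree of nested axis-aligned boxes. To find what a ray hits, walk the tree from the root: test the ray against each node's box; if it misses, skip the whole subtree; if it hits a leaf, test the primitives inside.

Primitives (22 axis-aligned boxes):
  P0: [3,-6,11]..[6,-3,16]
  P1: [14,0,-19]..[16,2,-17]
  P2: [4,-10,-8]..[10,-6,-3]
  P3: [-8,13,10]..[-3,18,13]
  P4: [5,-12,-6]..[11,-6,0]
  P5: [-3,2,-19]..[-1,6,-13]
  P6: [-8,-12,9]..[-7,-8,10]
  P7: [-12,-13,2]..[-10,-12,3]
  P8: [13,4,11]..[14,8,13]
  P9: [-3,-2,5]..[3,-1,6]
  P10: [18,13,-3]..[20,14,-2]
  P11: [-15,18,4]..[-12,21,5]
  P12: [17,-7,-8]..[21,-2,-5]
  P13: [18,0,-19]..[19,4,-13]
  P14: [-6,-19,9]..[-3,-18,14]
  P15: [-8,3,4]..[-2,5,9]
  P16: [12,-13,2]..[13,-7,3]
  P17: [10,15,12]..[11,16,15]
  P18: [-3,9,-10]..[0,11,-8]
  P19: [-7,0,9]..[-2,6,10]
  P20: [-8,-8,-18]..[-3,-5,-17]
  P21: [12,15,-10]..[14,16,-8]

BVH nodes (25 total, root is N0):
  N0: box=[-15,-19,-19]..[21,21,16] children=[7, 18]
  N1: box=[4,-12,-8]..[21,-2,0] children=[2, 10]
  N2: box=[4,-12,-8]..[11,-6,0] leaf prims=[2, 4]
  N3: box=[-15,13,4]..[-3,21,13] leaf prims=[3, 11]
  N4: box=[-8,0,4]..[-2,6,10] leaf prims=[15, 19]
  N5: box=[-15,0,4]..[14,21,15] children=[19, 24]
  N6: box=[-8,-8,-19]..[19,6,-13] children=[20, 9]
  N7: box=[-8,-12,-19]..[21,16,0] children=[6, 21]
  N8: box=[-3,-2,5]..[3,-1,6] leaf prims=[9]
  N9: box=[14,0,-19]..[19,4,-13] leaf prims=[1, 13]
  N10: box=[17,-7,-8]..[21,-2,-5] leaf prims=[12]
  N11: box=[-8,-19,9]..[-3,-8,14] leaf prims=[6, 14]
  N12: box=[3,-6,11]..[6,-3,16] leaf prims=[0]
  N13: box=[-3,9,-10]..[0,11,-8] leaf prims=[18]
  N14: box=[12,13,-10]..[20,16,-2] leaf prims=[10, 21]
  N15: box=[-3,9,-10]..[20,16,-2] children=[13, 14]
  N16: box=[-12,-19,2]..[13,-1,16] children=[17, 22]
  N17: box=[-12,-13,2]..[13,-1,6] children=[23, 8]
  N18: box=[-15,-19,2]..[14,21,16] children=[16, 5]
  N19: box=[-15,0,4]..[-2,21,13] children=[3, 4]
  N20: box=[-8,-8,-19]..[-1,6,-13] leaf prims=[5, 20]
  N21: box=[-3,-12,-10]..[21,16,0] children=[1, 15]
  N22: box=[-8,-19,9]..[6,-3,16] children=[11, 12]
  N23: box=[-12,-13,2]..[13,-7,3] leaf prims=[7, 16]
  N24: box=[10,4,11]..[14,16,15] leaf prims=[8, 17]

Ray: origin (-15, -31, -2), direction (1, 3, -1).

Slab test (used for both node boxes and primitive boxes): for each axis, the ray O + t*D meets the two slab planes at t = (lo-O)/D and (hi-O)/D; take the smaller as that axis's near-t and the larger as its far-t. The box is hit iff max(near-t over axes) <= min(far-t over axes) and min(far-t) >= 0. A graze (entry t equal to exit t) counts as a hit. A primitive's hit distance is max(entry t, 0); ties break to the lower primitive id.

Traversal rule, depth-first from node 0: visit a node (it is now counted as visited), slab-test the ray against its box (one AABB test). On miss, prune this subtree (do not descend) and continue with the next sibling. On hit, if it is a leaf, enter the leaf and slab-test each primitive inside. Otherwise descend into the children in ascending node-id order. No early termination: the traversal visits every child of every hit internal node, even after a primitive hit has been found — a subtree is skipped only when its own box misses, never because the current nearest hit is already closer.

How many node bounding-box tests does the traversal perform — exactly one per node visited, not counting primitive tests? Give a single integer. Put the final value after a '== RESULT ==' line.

Traverse from the root:
N0 x:[0,36] y:[4,52/3] z:[-18,17] -> hit [4,17], descend [7, 18]
  N7 x:[7,36] y:[19/3,47/3] z:[-2,17] -> hit [7,47/3], descend [6, 21]
    N6 x:[7,34] y:[23/3,37/3] z:[11,17] -> hit [11,37/3], descend [9, 20]
      N9 x:[29,34] y:[31/3,35/3] z:[11,17] -> miss, prune
      N20 x:[7,14] y:[23/3,37/3] z:[11,17] -> hit [11,37/3] leaf, test {P5@t=12, P20(miss)}
    N21 x:[12,36] y:[19/3,47/3] z:[-2,8] -> miss, prune
  N18 x:[0,29] y:[4,52/3] z:[-18,-4] -> miss, prune

order=[0, 7, 6, 9, 20, 21, 18]  |boxes|=7  |leaves|=1  hit=P5

== RESULT ==
7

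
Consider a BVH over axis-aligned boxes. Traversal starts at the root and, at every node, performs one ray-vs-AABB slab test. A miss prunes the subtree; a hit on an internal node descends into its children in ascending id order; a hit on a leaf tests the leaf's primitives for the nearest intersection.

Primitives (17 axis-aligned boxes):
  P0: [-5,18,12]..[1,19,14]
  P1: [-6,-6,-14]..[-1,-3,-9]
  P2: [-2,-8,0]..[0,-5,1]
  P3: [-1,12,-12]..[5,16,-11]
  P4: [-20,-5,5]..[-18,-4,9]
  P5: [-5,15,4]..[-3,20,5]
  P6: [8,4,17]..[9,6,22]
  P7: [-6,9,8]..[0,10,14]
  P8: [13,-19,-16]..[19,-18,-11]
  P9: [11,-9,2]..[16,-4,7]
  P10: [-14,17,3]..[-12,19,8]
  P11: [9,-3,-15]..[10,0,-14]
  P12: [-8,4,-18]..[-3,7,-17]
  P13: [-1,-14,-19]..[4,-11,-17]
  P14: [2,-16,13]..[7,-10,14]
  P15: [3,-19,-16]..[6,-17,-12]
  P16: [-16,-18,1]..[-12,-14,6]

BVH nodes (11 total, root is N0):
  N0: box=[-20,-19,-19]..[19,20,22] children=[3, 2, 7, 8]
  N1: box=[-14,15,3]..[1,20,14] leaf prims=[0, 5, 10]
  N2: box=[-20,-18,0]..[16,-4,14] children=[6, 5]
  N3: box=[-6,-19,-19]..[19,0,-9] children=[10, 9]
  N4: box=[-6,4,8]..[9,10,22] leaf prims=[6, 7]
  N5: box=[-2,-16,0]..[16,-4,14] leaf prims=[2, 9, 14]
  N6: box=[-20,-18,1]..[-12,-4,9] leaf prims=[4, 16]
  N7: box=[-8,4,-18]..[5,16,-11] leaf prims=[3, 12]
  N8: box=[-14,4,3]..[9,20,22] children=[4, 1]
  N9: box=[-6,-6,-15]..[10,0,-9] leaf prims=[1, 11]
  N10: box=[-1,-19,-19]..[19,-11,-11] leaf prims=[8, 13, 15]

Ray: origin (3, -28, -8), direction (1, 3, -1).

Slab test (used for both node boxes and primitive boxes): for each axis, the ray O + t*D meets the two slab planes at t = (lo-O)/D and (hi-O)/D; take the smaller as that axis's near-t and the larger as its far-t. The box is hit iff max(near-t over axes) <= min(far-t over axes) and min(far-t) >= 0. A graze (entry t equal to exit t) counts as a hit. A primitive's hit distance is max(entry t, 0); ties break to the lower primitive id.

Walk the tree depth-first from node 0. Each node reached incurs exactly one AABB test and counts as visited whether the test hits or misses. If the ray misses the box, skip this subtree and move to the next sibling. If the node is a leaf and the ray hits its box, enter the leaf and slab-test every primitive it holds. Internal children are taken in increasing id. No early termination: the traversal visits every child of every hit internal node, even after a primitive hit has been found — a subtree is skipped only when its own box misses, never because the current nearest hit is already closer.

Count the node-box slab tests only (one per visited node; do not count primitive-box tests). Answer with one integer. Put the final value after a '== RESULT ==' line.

Trace the traversal:
N0 x:[-23,16] y:[3,16] z:[-30,11] -> hit [3,11], descend [2, 3, 7, 8]
  N2 x:[-23,13] y:[10/3,8] z:[-22,-8] -> miss, prune
  N3 x:[-9,16] y:[3,28/3] z:[1,11] -> hit [3,28/3], descend [9, 10]
    N9 x:[-9,7] y:[22/3,28/3] z:[1,7] -> miss, prune
    N10 x:[-4,16] y:[3,17/3] z:[3,11] -> hit [3,17/3] leaf, test {P8(miss), P13(miss), P15(miss)}
  N7 x:[-11,2] y:[32/3,44/3] z:[3,10] -> miss, prune
  N8 x:[-17,6] y:[32/3,16] z:[-30,-11] -> miss, prune

7 AABB tests over nodes [0, 2, 3, 9, 10, 7, 8]; 1 leaf entered; closest miss.

== RESULT ==
7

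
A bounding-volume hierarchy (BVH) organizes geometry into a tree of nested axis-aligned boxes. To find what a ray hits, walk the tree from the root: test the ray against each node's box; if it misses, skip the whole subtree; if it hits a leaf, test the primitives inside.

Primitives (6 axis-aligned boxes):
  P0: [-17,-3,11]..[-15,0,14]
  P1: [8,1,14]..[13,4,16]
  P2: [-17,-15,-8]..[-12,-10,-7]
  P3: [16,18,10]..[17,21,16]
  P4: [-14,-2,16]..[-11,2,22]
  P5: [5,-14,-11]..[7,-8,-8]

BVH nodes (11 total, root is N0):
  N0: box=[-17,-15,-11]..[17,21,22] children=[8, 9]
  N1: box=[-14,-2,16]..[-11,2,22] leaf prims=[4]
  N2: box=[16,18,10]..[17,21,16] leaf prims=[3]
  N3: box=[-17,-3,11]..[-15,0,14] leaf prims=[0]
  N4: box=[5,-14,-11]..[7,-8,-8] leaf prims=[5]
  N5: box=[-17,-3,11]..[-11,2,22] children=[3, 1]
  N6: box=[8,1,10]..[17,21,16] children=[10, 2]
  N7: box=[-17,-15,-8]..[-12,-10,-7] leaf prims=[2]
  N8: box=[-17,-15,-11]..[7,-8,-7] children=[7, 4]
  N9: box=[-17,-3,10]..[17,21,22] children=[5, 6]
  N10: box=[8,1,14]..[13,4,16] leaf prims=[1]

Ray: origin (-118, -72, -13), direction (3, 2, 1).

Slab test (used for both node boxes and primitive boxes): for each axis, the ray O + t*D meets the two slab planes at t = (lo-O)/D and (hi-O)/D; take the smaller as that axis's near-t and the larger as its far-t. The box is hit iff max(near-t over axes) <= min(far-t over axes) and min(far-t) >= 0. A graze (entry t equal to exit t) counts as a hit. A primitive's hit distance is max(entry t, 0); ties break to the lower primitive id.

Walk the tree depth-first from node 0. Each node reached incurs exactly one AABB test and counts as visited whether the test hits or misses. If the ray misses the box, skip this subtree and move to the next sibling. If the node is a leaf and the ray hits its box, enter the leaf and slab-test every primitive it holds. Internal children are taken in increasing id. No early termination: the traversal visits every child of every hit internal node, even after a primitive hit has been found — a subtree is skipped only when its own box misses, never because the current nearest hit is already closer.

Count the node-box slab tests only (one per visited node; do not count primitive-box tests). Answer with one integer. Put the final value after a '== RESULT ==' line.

Traverse from the root:
N0 x:[101/3,45] y:[57/2,93/2] z:[2,35] -> hit [101/3,35], descend [8, 9]
  N8 x:[101/3,125/3] y:[57/2,32] z:[2,6] -> miss, prune
  N9 x:[101/3,45] y:[69/2,93/2] z:[23,35] -> hit [69/2,35], descend [5, 6]
    N5 x:[101/3,107/3] y:[69/2,37] z:[24,35] -> hit [69/2,35], descend [1, 3]
      N1 x:[104/3,107/3] y:[35,37] z:[29,35] -> hit [35,35] leaf, test {P4@t=35}
      N3 x:[101/3,103/3] y:[69/2,36] z:[24,27] -> miss, prune
    N6 x:[42,45] y:[73/2,93/2] z:[23,29] -> miss, prune

7 AABB tests over nodes [0, 8, 9, 5, 1, 3, 6]; 1 leaf entered; closest P4.

== RESULT ==
7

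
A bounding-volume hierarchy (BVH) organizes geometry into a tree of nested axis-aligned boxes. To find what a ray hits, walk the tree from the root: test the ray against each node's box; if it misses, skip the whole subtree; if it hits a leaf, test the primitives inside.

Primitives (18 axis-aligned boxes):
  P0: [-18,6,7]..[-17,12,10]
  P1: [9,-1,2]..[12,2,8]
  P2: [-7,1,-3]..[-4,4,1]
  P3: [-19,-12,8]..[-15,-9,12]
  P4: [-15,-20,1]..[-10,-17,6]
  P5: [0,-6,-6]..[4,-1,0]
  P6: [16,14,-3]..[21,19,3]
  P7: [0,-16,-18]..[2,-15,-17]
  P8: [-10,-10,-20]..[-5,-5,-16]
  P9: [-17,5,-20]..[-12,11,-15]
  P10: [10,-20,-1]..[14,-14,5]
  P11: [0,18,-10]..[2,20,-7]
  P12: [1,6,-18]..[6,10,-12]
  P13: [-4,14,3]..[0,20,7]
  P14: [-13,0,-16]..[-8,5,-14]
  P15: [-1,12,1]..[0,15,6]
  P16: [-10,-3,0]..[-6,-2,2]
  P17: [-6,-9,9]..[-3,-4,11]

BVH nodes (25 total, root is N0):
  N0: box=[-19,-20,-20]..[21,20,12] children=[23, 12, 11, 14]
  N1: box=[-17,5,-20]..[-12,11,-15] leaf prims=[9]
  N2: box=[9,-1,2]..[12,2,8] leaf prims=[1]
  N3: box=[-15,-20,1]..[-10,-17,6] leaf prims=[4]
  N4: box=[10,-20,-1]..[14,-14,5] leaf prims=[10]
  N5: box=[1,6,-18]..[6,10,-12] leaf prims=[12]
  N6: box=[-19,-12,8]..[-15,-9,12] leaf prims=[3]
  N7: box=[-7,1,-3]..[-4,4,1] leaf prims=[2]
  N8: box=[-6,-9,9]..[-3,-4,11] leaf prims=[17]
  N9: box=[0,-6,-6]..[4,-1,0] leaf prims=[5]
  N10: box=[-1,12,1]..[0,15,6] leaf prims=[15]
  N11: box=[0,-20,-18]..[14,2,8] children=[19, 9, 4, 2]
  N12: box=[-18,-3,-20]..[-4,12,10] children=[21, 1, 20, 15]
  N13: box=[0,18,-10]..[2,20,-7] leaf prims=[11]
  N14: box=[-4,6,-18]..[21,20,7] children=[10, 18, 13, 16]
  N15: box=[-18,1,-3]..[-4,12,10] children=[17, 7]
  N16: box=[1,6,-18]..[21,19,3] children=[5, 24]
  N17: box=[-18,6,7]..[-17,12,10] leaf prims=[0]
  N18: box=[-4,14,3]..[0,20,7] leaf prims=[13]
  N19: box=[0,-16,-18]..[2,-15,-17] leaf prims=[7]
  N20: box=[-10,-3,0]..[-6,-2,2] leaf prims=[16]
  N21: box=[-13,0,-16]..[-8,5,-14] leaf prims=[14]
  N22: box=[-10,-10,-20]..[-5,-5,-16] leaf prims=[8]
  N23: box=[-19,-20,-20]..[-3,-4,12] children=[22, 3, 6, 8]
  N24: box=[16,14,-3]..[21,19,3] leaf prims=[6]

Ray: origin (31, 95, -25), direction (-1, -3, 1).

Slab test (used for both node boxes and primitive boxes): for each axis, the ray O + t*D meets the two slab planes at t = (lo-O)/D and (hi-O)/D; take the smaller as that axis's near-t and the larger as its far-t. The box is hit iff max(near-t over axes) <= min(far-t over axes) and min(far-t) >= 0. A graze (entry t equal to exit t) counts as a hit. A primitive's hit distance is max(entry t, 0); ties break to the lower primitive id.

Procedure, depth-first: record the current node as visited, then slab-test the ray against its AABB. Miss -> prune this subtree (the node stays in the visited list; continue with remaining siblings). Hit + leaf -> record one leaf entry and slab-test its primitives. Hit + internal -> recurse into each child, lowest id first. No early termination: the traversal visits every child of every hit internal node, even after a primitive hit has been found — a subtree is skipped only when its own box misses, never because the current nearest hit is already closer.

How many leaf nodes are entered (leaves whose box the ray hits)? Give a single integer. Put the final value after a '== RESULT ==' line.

Traverse from the root:
N0 x:[10,50] y:[25,115/3] z:[5,37] -> hit [25,37], descend [11, 12, 14, 23]
  N11 x:[17,31] y:[31,115/3] z:[7,33] -> hit [31,31], descend [2, 4, 9, 19]
    N2 x:[19,22] y:[31,32] z:[27,33] -> miss, prune
    N4 x:[17,21] y:[109/3,115/3] z:[24,30] -> miss, prune
    N9 x:[27,31] y:[32,101/3] z:[19,25] -> miss, prune
    N19 x:[29,31] y:[110/3,37] z:[7,8] -> miss, prune
  N12 x:[35,49] y:[83/3,98/3] z:[5,35] -> miss, prune
  N14 x:[10,35] y:[25,89/3] z:[7,32] -> hit [25,89/3], descend [10, 13, 16, 18]
    N10 x:[31,32] y:[80/3,83/3] z:[26,31] -> miss, prune
    N13 x:[29,31] y:[25,77/3] z:[15,18] -> miss, prune
    N16 x:[10,30] y:[76/3,89/3] z:[7,28] -> hit [76/3,28], descend [5, 24]
      N5 x:[25,30] y:[85/3,89/3] z:[7,13] -> miss, prune
      N24 x:[10,15] y:[76/3,27] z:[22,28] -> miss, prune
    N18 x:[31,35] y:[25,27] z:[28,32] -> miss, prune
  N23 x:[34,50] y:[33,115/3] z:[5,37] -> hit [34,37], descend [3, 6, 8, 22]
    N3 x:[41,46] y:[112/3,115/3] z:[26,31] -> miss, prune
    N6 x:[46,50] y:[104/3,107/3] z:[33,37] -> miss, prune
    N8 x:[34,37] y:[33,104/3] z:[34,36] -> hit [34,104/3] leaf, test {P17@t=34}
    N22 x:[36,41] y:[100/3,35] z:[5,9] -> miss, prune

order=[0, 11, 2, 4, 9, 19, 12, 14, 10, 13, 16, 5, 24, 18, 23, 3, 6, 8, 22]  |boxes|=19  |leaves|=1  hit=P17

== RESULT ==
1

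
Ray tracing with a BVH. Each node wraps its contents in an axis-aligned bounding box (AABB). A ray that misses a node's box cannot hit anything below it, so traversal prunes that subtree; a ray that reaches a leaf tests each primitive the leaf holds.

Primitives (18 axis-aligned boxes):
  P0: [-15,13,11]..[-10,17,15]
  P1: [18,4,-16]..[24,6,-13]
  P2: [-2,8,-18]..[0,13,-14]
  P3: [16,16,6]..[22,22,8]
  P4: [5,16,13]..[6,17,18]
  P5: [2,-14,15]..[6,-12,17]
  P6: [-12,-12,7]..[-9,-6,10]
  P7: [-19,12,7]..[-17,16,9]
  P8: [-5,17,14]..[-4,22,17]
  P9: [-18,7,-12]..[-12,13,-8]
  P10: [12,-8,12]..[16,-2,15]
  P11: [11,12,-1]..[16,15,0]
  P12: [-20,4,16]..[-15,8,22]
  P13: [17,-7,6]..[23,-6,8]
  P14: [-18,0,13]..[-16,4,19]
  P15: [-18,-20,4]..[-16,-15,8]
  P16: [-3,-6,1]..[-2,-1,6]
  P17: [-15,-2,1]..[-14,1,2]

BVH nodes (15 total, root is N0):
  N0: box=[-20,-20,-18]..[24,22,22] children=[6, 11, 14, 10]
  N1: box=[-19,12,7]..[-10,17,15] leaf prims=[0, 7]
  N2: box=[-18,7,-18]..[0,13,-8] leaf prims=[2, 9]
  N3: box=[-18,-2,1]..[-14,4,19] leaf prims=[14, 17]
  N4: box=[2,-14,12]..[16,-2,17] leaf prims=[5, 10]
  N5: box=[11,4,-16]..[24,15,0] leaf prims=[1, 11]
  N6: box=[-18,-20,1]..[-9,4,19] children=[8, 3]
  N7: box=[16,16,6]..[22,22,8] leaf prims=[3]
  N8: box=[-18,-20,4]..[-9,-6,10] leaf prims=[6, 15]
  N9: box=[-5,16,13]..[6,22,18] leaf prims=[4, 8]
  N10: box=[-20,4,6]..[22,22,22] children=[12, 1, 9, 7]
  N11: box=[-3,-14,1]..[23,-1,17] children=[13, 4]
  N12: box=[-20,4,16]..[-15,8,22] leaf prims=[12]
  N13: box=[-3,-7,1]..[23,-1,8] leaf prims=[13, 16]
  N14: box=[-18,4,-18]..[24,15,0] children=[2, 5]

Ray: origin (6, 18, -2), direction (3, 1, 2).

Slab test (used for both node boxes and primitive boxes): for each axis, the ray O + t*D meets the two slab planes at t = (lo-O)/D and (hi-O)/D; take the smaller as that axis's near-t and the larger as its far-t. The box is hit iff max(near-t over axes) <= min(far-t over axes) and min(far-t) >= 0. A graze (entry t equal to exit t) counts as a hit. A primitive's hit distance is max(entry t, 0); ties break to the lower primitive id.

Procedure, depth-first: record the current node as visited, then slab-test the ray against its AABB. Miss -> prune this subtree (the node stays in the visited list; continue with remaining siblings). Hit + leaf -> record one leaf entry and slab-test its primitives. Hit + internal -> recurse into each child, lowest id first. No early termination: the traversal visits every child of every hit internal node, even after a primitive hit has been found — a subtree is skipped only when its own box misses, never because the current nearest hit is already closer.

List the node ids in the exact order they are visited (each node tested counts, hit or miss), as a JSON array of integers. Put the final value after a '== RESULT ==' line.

Walk:
N0 x:[-26/3,6] y:[-38,4] z:[-8,12] -> hit [-8,4], descend [6, 10, 11, 14]
  N6 x:[-8,-5] y:[-38,-14] z:[3/2,21/2] -> miss, prune
  N10 x:[-26/3,16/3] y:[-14,4] z:[4,12] -> hit [4,4], descend [1, 7, 9, 12]
    N1 x:[-25/3,-16/3] y:[-6,-1] z:[9/2,17/2] -> miss, prune
    N7 x:[10/3,16/3] y:[-2,4] z:[4,5] -> hit [4,4] leaf, test {P3@t=4}
    N9 x:[-11/3,0] y:[-2,4] z:[15/2,10] -> miss, prune
    N12 x:[-26/3,-7] y:[-14,-10] z:[9,12] -> miss, prune
  N11 x:[-3,17/3] y:[-32,-19] z:[3/2,19/2] -> miss, prune
  N14 x:[-8,6] y:[-14,-3] z:[-8,1] -> miss, prune

9 AABB tests over nodes [0, 6, 10, 1, 7, 9, 12, 11, 14]; 1 leaf entered; closest P3.

== RESULT ==
[0, 6, 10, 1, 7, 9, 12, 11, 14]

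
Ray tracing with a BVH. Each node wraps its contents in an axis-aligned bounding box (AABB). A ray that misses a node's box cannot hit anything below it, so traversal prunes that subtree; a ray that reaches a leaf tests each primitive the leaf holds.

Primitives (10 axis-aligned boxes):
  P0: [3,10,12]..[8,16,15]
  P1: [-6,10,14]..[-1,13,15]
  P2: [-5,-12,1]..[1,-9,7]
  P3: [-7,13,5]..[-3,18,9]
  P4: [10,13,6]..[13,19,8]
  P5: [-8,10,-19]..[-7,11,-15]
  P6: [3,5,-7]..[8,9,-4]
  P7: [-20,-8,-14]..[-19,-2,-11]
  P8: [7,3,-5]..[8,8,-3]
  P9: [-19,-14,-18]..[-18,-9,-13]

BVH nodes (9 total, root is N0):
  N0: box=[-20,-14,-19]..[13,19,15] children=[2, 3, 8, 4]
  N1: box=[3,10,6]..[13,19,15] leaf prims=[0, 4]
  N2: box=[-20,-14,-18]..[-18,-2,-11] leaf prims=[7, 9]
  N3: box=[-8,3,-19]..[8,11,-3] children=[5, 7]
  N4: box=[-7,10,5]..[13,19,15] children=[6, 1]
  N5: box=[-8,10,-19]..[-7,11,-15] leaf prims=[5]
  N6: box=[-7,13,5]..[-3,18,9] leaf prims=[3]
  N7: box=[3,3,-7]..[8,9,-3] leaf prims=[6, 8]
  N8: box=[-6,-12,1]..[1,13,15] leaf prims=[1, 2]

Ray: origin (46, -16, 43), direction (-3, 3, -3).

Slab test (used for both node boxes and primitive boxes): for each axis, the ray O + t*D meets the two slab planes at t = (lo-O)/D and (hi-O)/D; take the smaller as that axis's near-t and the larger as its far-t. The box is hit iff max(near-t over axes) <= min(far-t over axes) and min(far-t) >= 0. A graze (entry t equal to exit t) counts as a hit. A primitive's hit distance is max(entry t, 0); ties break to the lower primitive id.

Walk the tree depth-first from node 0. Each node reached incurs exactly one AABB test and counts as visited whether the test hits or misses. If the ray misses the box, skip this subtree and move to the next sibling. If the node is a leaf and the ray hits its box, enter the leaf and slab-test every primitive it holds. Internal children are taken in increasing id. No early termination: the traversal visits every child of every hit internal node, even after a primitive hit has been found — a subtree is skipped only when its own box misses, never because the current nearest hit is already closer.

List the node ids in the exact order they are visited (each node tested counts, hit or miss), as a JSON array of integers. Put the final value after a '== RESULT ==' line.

Walk:
N0 x:[11,22] y:[2/3,35/3] z:[28/3,62/3] -> hit [11,35/3], descend [2, 3, 4, 8]
  N2 x:[64/3,22] y:[2/3,14/3] z:[18,61/3] -> miss, prune
  N3 x:[38/3,18] y:[19/3,9] z:[46/3,62/3] -> miss, prune
  N4 x:[11,53/3] y:[26/3,35/3] z:[28/3,38/3] -> hit [11,35/3], descend [1, 6]
    N1 x:[11,43/3] y:[26/3,35/3] z:[28/3,37/3] -> hit [11,35/3] leaf, test {P0(miss), P4@t=35/3}
    N6 x:[49/3,53/3] y:[29/3,34/3] z:[34/3,38/3] -> miss, prune
  N8 x:[15,52/3] y:[4/3,29/3] z:[28/3,14] -> miss, prune

order=[0, 2, 3, 4, 1, 6, 8]  |boxes|=7  |leaves|=1  hit=P4

== RESULT ==
[0, 2, 3, 4, 1, 6, 8]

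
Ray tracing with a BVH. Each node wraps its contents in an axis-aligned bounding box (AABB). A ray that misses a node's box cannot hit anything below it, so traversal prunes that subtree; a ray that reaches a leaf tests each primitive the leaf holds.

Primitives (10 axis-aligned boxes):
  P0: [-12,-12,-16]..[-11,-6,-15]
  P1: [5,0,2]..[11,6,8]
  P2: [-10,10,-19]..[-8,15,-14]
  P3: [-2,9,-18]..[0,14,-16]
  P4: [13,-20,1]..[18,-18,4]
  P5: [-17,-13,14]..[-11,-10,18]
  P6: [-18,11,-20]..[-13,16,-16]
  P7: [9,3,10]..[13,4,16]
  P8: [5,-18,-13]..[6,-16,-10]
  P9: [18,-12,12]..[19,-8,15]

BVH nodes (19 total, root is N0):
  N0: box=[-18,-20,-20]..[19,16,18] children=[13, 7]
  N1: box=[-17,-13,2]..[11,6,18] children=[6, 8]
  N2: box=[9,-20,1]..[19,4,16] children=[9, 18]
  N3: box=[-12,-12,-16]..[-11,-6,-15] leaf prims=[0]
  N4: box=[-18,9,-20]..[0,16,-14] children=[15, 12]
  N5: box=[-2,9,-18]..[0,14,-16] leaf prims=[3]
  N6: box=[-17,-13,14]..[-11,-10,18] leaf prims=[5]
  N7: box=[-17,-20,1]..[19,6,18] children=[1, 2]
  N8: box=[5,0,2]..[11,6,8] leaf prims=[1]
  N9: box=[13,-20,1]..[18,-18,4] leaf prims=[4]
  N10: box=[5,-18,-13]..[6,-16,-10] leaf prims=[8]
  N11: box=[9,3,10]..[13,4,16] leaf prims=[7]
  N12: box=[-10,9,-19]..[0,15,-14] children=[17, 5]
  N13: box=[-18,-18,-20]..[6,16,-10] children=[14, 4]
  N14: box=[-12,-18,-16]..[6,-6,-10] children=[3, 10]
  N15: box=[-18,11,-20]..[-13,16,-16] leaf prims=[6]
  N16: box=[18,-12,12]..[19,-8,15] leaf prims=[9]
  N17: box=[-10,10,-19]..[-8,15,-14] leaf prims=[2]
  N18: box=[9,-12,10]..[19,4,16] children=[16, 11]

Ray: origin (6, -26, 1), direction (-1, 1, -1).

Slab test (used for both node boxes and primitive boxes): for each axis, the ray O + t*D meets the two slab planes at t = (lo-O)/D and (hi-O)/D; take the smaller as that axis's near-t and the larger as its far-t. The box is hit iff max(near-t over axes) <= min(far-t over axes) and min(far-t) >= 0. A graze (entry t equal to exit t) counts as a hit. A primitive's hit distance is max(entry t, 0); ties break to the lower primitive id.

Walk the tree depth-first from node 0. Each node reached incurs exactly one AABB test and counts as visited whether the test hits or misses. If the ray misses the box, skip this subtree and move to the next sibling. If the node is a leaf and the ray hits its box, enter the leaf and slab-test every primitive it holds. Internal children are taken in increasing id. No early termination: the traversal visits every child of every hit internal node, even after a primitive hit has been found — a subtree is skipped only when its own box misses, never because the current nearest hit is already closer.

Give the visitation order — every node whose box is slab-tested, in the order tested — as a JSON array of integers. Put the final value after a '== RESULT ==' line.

Traverse from the root:
N0 x:[-13,24] y:[6,42] z:[-17,21] -> hit [6,21], descend [7, 13]
  N7 x:[-13,23] y:[6,32] z:[-17,0] -> miss, prune
  N13 x:[0,24] y:[8,42] z:[11,21] -> hit [11,21], descend [4, 14]
    N4 x:[6,24] y:[35,42] z:[15,21] -> miss, prune
    N14 x:[0,18] y:[8,20] z:[11,17] -> hit [11,17], descend [3, 10]
      N3 x:[17,18] y:[14,20] z:[16,17] -> hit [17,17] leaf, test {P0@t=17}
      N10 x:[0,1] y:[8,10] z:[11,14] -> miss, prune

order=[0, 7, 13, 4, 14, 3, 10]  |boxes|=7  |leaves|=1  hit=P0

== RESULT ==
[0, 7, 13, 4, 14, 3, 10]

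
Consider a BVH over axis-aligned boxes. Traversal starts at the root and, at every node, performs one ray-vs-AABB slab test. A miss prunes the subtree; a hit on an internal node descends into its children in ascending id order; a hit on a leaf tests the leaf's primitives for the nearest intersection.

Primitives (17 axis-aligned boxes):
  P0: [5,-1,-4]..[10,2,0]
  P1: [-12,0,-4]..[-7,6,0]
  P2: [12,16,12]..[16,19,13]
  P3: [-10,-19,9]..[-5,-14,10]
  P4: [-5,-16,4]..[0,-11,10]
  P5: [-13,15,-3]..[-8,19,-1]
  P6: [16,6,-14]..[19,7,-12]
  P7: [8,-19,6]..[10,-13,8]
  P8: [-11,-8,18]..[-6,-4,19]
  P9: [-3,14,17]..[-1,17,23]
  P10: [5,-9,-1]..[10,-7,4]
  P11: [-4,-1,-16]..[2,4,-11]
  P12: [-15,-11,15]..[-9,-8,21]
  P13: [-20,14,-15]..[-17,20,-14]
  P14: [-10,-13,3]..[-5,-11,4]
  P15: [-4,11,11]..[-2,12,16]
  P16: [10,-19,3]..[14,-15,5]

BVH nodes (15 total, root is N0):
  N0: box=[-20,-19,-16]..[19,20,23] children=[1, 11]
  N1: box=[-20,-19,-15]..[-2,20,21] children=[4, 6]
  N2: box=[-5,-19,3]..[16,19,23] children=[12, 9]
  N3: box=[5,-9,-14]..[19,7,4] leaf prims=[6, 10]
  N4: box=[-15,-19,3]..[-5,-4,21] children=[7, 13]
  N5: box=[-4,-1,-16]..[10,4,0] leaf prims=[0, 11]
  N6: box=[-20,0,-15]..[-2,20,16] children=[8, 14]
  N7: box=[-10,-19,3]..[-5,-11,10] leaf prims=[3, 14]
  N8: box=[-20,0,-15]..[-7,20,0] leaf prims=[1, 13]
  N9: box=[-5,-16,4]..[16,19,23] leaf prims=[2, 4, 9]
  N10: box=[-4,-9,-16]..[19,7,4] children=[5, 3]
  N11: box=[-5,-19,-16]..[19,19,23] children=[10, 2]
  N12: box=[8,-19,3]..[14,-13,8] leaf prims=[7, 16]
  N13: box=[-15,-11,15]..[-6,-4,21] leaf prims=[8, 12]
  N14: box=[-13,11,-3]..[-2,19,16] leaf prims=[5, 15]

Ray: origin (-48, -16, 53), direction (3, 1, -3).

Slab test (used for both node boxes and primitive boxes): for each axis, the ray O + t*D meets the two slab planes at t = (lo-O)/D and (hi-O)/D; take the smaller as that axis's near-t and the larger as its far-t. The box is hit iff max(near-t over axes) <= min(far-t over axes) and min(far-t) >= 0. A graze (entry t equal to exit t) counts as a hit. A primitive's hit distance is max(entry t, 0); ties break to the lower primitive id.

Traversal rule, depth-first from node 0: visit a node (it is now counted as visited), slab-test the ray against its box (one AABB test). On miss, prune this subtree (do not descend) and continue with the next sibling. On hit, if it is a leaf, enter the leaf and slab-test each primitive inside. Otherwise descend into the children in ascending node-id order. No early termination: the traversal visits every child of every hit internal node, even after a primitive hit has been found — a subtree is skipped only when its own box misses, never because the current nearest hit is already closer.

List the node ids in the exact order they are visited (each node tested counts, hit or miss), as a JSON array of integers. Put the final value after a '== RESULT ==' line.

Trace the traversal:
N0 x:[28/3,67/3] y:[-3,36] z:[10,23] -> hit [10,67/3], descend [1, 11]
  N1 x:[28/3,46/3] y:[-3,36] z:[32/3,68/3] -> hit [32/3,46/3], descend [4, 6]
    N4 x:[11,43/3] y:[-3,12] z:[32/3,50/3] -> hit [11,12], descend [7, 13]
      N7 x:[38/3,43/3] y:[-3,5] z:[43/3,50/3] -> miss, prune
      N13 x:[11,14] y:[5,12] z:[32/3,38/3] -> hit [11,12] leaf, test {P8(miss), P12(miss)}
    N6 x:[28/3,46/3] y:[16,36] z:[37/3,68/3] -> miss, prune
  N11 x:[43/3,67/3] y:[-3,35] z:[10,23] -> hit [43/3,67/3], descend [2, 10]
    N2 x:[43/3,64/3] y:[-3,35] z:[10,50/3] -> hit [43/3,50/3], descend [9, 12]
      N9 x:[43/3,64/3] y:[0,35] z:[10,49/3] -> hit [43/3,49/3] leaf, test {P2(miss), P4(miss), P9(miss)}
      N12 x:[56/3,62/3] y:[-3,3] z:[15,50/3] -> miss, prune
    N10 x:[44/3,67/3] y:[7,23] z:[49/3,23] -> hit [49/3,67/3], descend [3, 5]
      N3 x:[53/3,67/3] y:[7,23] z:[49/3,67/3] -> hit [53/3,67/3] leaf, test {P6@t=22, P10(miss)}
      N5 x:[44/3,58/3] y:[15,20] z:[53/3,23] -> hit [53/3,58/3] leaf, test {P0@t=53/3, P11(miss)}

Visited [0, 1, 4, 7, 13, 6, 11, 2, 9, 12, 10, 3, 5]. Tests: 13 box, 4 leaf. Nearest: P0.

== RESULT ==
[0, 1, 4, 7, 13, 6, 11, 2, 9, 12, 10, 3, 5]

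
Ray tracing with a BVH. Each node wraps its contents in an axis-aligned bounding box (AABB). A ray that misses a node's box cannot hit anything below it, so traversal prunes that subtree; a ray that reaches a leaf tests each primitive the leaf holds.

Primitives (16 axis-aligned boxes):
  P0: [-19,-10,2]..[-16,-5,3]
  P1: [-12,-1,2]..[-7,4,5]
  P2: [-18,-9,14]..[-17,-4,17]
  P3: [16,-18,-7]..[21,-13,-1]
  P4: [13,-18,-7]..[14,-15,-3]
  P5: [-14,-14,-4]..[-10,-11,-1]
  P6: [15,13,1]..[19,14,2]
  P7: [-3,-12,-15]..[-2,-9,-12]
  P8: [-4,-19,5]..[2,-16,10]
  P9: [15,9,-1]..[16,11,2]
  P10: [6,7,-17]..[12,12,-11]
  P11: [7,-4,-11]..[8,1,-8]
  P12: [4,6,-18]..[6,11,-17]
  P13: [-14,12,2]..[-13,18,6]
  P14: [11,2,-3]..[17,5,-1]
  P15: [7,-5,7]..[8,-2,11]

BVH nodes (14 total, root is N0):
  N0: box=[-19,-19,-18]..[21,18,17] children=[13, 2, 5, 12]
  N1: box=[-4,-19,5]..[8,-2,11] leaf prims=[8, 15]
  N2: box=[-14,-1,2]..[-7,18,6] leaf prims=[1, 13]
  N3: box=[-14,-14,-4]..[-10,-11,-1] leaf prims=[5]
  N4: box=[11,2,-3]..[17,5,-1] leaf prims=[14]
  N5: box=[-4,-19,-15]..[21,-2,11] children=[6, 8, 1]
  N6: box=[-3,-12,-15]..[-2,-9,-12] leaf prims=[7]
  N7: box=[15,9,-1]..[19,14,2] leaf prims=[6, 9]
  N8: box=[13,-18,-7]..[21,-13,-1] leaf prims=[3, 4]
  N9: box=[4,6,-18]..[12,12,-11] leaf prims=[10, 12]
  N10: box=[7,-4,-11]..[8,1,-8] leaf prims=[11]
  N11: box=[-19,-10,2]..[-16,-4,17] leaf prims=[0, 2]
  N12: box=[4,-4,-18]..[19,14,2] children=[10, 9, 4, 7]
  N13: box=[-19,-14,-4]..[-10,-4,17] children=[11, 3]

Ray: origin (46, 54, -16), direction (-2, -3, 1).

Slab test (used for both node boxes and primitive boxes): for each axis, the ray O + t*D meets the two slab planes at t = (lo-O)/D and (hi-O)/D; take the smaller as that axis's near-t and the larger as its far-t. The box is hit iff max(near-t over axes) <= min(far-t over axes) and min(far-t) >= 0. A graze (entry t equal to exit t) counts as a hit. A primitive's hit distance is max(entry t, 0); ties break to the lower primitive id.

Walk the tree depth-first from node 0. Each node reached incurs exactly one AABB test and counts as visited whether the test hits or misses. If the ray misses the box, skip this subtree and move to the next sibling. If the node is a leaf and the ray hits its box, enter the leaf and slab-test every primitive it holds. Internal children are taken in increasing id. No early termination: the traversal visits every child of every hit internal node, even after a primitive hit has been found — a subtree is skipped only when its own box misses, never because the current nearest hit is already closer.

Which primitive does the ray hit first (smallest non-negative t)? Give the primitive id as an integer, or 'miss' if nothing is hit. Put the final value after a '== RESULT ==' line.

Trace the traversal:
N0 x:[25/2,65/2] y:[12,73/3] z:[-2,33] -> hit [25/2,73/3], descend [2, 5, 12, 13]
  N2 x:[53/2,30] y:[12,55/3] z:[18,22] -> miss, prune
  N5 x:[25/2,25] y:[56/3,73/3] z:[1,27] -> hit [56/3,73/3], descend [1, 6, 8]
    N1 x:[19,25] y:[56/3,73/3] z:[21,27] -> hit [21,73/3] leaf, test {P8@t=70/3, P15(miss)}
    N6 x:[24,49/2] y:[21,22] z:[1,4] -> miss, prune
    N8 x:[25/2,33/2] y:[67/3,24] z:[9,15] -> miss, prune
  N12 x:[27/2,21] y:[40/3,58/3] z:[-2,18] -> hit [27/2,18], descend [4, 7, 9, 10]
    N4 x:[29/2,35/2] y:[49/3,52/3] z:[13,15] -> miss, prune
    N7 x:[27/2,31/2] y:[40/3,15] z:[15,18] -> hit [15,15] leaf, test {P6(miss), P9@t=15}
    N9 x:[17,21] y:[14,16] z:[-2,5] -> miss, prune
    N10 x:[19,39/2] y:[53/3,58/3] z:[5,8] -> miss, prune
  N13 x:[28,65/2] y:[58/3,68/3] z:[12,33] -> miss, prune

Summary -> nodes [0, 2, 5, 1, 6, 8, 12, 4, 7, 9, 10, 13]; box-tests=12; leaf-entries=2; first=P9

== RESULT ==
9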